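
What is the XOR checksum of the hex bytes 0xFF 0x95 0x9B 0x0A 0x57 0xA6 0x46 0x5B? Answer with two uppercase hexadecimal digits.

17

XOR the bytes together:
  start with 0xFF
  0xFF ⊕ 0x95 = 0x6A
  0x6A ⊕ 0x9B = 0xF1
  0xF1 ⊕ 0x0A = 0xFB
  0xFB ⊕ 0x57 = 0xAC
  0xAC ⊕ 0xA6 = 0x0A
  0x0A ⊕ 0x46 = 0x4C
  0x4C ⊕ 0x5B = 0x17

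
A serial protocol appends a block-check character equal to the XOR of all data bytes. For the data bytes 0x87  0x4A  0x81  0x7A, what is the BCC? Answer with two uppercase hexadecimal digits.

XOR the bytes together:
  start with 0x87
  0x87 ⊕ 0x4A = 0xCD
  0xCD ⊕ 0x81 = 0x4C
  0x4C ⊕ 0x7A = 0x36

36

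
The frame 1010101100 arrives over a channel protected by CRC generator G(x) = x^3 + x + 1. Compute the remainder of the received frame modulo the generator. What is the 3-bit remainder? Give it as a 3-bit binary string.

101

Modulo-2 division of 1010101100 by 1011:
  pos 0: 1010 XOR 1011 = 0001
  pos 3: 1101 XOR 1011 = 0110
  pos 4: 1101 XOR 1011 = 0110
  pos 5: 1100 XOR 1011 = 0111
  pos 6: 1110 XOR 1011 = 0101
Remainder = 101 (nonzero — an error is detected).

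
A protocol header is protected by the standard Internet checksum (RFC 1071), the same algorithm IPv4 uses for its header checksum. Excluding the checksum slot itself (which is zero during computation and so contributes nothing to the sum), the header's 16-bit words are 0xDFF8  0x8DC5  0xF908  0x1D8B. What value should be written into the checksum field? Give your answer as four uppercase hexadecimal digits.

7BAD

One's-complement addition (fold any carry out of bit 15 back into bit 0):
  0xDFF8 + 0x8DC5 = 0x16DBD → wrap carry → 0x6DBE
  0x6DBE + 0xF908 = 0x166C6 → wrap carry → 0x66C7
  0x66C7 + 0x1D8B = 0x08452
One's-complement sum = 0x8452.
Checksum = ~0x8452 & 0xFFFF = 0x7BAD.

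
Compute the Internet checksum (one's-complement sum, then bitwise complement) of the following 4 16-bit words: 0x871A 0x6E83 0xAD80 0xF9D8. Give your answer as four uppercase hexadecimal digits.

One's-complement addition (fold any carry out of bit 15 back into bit 0):
  0x871A + 0x6E83 = 0x0F59D
  0xF59D + 0xAD80 = 0x1A31D → wrap carry → 0xA31E
  0xA31E + 0xF9D8 = 0x19CF6 → wrap carry → 0x9CF7
One's-complement sum = 0x9CF7.
Checksum = ~0x9CF7 & 0xFFFF = 0x6308.

6308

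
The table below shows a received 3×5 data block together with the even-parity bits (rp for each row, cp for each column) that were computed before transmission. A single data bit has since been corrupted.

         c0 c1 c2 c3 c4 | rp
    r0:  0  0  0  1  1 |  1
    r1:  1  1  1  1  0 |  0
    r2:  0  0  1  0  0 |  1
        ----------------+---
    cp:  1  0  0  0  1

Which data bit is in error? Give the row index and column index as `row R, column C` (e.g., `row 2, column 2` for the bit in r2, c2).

Recompute each row's even parity and compare to rp:
  r0: data parity 0, sent rp 1 → mismatch
  r1: data parity 0, sent rp 0 → ok
  r2: data parity 1, sent rp 1 → ok
Recompute each column's even parity and compare to cp:
  c0: data parity 1, sent cp 1 → ok
  c1: data parity 1, sent cp 0 → mismatch
  c2: data parity 0, sent cp 0 → ok
  c3: data parity 0, sent cp 0 → ok
  c4: data parity 1, sent cp 1 → ok
Exactly one row (r0) and one column (c1) fail → the flipped bit is at their intersection.

row 0, column 1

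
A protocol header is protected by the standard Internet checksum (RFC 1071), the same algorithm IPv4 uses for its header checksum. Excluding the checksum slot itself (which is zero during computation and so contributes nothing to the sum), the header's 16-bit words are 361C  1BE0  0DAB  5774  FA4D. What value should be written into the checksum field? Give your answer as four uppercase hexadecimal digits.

4E96

One's-complement addition (fold any carry out of bit 15 back into bit 0):
  0x361C + 0x1BE0 = 0x051FC
  0x51FC + 0x0DAB = 0x05FA7
  0x5FA7 + 0x5774 = 0x0B71B
  0xB71B + 0xFA4D = 0x1B168 → wrap carry → 0xB169
One's-complement sum = 0xB169.
Checksum = ~0xB169 & 0xFFFF = 0x4E96.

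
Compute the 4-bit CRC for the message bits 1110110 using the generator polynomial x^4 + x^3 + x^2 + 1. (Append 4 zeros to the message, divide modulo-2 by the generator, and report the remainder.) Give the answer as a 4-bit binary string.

0111

Append 4 zeros: 11101100000. Divide by 11101 (XOR where the leading bit is 1):
  pos 0: 11101 XOR 11101 = 00000
  pos 5: 10000 XOR 11101 = 01101
  pos 6: 11010 XOR 11101 = 00111
Remainder (last 4 bits) = 0111. This is the CRC / FCS.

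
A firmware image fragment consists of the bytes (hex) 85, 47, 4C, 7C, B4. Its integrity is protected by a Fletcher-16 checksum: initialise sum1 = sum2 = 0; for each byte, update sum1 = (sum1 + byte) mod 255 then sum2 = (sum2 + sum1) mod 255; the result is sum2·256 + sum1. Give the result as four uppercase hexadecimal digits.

Running sums (mod 255):
  after byte 0 (85): sum1=133, sum2=133
  after byte 1 (47): sum1=204, sum2=82
  after byte 2 (4C): sum1=25, sum2=107
  after byte 3 (7C): sum1=149, sum2=1
  after byte 4 (B4): sum1=74, sum2=75
Checksum = sum2·256 + sum1 = 75·256 + 74 = 19274 = 0x4B4A.

4B4A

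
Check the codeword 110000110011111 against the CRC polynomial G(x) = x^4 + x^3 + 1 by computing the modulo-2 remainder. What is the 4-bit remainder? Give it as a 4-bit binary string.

0101

Modulo-2 division of 110000110011111 by 11001:
  pos 0: 11000 XOR 11001 = 00001
  pos 4: 10110 XOR 11001 = 01111
  pos 5: 11110 XOR 11001 = 00111
  pos 7: 11111 XOR 11001 = 00110
  pos 9: 11011 XOR 11001 = 00010
Remainder = 0101 (nonzero — an error is detected).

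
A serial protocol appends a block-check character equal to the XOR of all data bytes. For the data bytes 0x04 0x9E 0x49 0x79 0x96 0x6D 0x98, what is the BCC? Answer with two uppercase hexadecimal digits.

C9

XOR the bytes together:
  start with 0x04
  0x04 ⊕ 0x9E = 0x9A
  0x9A ⊕ 0x49 = 0xD3
  0xD3 ⊕ 0x79 = 0xAA
  0xAA ⊕ 0x96 = 0x3C
  0x3C ⊕ 0x6D = 0x51
  0x51 ⊕ 0x98 = 0xC9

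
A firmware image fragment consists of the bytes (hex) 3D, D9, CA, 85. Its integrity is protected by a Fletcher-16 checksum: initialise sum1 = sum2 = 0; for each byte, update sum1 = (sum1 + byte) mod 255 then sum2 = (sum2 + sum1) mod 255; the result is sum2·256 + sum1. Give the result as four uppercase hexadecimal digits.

9D67

Running sums (mod 255):
  after byte 0 (3D): sum1=61, sum2=61
  after byte 1 (D9): sum1=23, sum2=84
  after byte 2 (CA): sum1=225, sum2=54
  after byte 3 (85): sum1=103, sum2=157
Checksum = sum2·256 + sum1 = 157·256 + 103 = 40295 = 0x9D67.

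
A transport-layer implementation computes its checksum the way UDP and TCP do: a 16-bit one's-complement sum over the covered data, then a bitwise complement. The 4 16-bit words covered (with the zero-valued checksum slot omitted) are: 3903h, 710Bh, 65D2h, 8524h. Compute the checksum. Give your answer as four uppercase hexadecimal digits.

6AFA

One's-complement addition (fold any carry out of bit 15 back into bit 0):
  0x3903 + 0x710B = 0x0AA0E
  0xAA0E + 0x65D2 = 0x10FE0 → wrap carry → 0x0FE1
  0x0FE1 + 0x8524 = 0x09505
One's-complement sum = 0x9505.
Checksum = ~0x9505 & 0xFFFF = 0x6AFA.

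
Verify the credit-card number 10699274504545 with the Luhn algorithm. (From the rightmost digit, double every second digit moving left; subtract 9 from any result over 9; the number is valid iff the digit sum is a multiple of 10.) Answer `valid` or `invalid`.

invalid

From the right, keep odd positions and double even positions (subtract 9 from any doubled value over 9):
  doubled (positions 2,4,...): 8 8 1 5 9 3 2 → sum 36
  kept (positions 1,3,...): 5 5 0 4 2 9 0 → sum 25
Total = 61.
61 mod 10 = 1, so the number is invalid.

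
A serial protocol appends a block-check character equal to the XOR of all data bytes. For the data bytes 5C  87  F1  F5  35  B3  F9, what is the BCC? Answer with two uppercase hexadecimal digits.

A0

XOR the bytes together:
  start with 0x5C
  0x5C ⊕ 0x87 = 0xDB
  0xDB ⊕ 0xF1 = 0x2A
  0x2A ⊕ 0xF5 = 0xDF
  0xDF ⊕ 0x35 = 0xEA
  0xEA ⊕ 0xB3 = 0x59
  0x59 ⊕ 0xF9 = 0xA0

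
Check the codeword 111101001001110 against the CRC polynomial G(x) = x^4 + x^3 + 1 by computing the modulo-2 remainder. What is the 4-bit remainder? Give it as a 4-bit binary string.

Modulo-2 division of 111101001001110 by 11001:
  pos 0: 11110 XOR 11001 = 00111
  pos 2: 11110 XOR 11001 = 00111
  pos 4: 11101 XOR 11001 = 00100
  pos 6: 10000 XOR 11001 = 01001
  pos 7: 10011 XOR 11001 = 01010
  pos 8: 10101 XOR 11001 = 01100
  pos 9: 11001 XOR 11001 = 00000
Remainder = 0000 (zero — the frame passes the CRC check).

0000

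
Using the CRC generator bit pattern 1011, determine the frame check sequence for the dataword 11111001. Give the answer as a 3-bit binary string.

Append 3 zeros: 11111001000. Divide by 1011 (XOR where the leading bit is 1):
  pos 0: 1111 XOR 1011 = 0100
  pos 1: 1001 XOR 1011 = 0010
  pos 3: 1000 XOR 1011 = 0011
  pos 5: 1110 XOR 1011 = 0101
  pos 6: 1010 XOR 1011 = 0001
Remainder (last 3 bits) = 010. This is the CRC / FCS.

010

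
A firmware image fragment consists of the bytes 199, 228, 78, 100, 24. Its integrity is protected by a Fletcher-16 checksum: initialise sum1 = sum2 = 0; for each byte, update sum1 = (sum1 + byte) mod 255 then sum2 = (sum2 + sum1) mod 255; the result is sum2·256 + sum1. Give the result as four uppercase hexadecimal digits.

Running sums (mod 255):
  after byte 0 (199): sum1=199, sum2=199
  after byte 1 (228): sum1=172, sum2=116
  after byte 2 (78): sum1=250, sum2=111
  after byte 3 (100): sum1=95, sum2=206
  after byte 4 (24): sum1=119, sum2=70
Checksum = sum2·256 + sum1 = 70·256 + 119 = 18039 = 0x4677.

4677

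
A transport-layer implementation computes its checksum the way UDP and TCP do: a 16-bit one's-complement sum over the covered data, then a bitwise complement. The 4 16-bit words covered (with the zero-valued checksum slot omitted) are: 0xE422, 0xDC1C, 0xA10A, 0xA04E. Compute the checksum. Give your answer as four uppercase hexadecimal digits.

One's-complement addition (fold any carry out of bit 15 back into bit 0):
  0xE422 + 0xDC1C = 0x1C03E → wrap carry → 0xC03F
  0xC03F + 0xA10A = 0x16149 → wrap carry → 0x614A
  0x614A + 0xA04E = 0x10198 → wrap carry → 0x0199
One's-complement sum = 0x0199.
Checksum = ~0x0199 & 0xFFFF = 0xFE66.

FE66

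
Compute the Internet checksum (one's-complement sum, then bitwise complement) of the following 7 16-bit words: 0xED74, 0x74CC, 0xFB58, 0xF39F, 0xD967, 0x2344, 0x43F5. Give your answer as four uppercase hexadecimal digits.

6E24

One's-complement addition (fold any carry out of bit 15 back into bit 0):
  0xED74 + 0x74CC = 0x16240 → wrap carry → 0x6241
  0x6241 + 0xFB58 = 0x15D99 → wrap carry → 0x5D9A
  0x5D9A + 0xF39F = 0x15139 → wrap carry → 0x513A
  0x513A + 0xD967 = 0x12AA1 → wrap carry → 0x2AA2
  0x2AA2 + 0x2344 = 0x04DE6
  0x4DE6 + 0x43F5 = 0x091DB
One's-complement sum = 0x91DB.
Checksum = ~0x91DB & 0xFFFF = 0x6E24.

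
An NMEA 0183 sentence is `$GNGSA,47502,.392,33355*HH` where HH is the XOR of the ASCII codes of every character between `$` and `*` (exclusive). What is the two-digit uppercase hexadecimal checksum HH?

XOR the ASCII codes of the payload characters:
  'G' = 0x47 → acc = 0x47
  'N' = 0x4E → acc = 0x09
  'G' = 0x47 → acc = 0x4E
  'S' = 0x53 → acc = 0x1D
  'A' = 0x41 → acc = 0x5C
  ',' = 0x2C → acc = 0x70
  '4' = 0x34 → acc = 0x44
  '7' = 0x37 → acc = 0x73
  '5' = 0x35 → acc = 0x46
  '0' = 0x30 → acc = 0x76
  '2' = 0x32 → acc = 0x44
  ',' = 0x2C → acc = 0x68
  '.' = 0x2E → acc = 0x46
  '3' = 0x33 → acc = 0x75
  '9' = 0x39 → acc = 0x4C
  '2' = 0x32 → acc = 0x7E
  ',' = 0x2C → acc = 0x52
  '3' = 0x33 → acc = 0x61
  '3' = 0x33 → acc = 0x52
  '3' = 0x33 → acc = 0x61
  '5' = 0x35 → acc = 0x54
  '5' = 0x35 → acc = 0x61
Checksum = 0x61.

61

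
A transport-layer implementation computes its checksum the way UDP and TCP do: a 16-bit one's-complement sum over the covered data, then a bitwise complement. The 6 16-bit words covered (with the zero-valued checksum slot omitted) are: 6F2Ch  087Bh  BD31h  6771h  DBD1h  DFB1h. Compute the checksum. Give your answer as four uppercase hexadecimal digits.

A831

One's-complement addition (fold any carry out of bit 15 back into bit 0):
  0x6F2C + 0x087B = 0x077A7
  0x77A7 + 0xBD31 = 0x134D8 → wrap carry → 0x34D9
  0x34D9 + 0x6771 = 0x09C4A
  0x9C4A + 0xDBD1 = 0x1781B → wrap carry → 0x781C
  0x781C + 0xDFB1 = 0x157CD → wrap carry → 0x57CE
One's-complement sum = 0x57CE.
Checksum = ~0x57CE & 0xFFFF = 0xA831.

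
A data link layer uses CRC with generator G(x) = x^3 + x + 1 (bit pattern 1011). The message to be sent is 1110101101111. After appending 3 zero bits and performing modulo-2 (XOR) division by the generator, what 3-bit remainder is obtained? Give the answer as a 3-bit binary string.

Append 3 zeros: 1110101101111000. Divide by 1011 (XOR where the leading bit is 1):
  pos 0: 1110 XOR 1011 = 0101
  pos 1: 1011 XOR 1011 = 0000
  pos 6: 1101 XOR 1011 = 0110
  pos 7: 1101 XOR 1011 = 0110
  pos 8: 1101 XOR 1011 = 0110
  pos 9: 1101 XOR 1011 = 0110
  pos 10: 1100 XOR 1011 = 0111
  pos 11: 1110 XOR 1011 = 0101
  pos 12: 1010 XOR 1011 = 0001
Remainder (last 3 bits) = 001. This is the CRC / FCS.

001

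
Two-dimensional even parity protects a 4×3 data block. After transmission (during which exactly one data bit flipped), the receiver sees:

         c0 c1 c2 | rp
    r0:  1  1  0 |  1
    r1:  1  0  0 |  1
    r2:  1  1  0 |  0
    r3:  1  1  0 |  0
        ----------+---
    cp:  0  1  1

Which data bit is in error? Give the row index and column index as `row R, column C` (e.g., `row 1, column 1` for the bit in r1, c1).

Recompute each row's even parity and compare to rp:
  r0: data parity 0, sent rp 1 → mismatch
  r1: data parity 1, sent rp 1 → ok
  r2: data parity 0, sent rp 0 → ok
  r3: data parity 0, sent rp 0 → ok
Recompute each column's even parity and compare to cp:
  c0: data parity 0, sent cp 0 → ok
  c1: data parity 1, sent cp 1 → ok
  c2: data parity 0, sent cp 1 → mismatch
Exactly one row (r0) and one column (c2) fail → the flipped bit is at their intersection.

row 0, column 2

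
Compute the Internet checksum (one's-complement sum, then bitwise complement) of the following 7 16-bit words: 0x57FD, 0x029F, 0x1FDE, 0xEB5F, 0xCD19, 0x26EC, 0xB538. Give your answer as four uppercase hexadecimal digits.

F0E6

One's-complement addition (fold any carry out of bit 15 back into bit 0):
  0x57FD + 0x029F = 0x05A9C
  0x5A9C + 0x1FDE = 0x07A7A
  0x7A7A + 0xEB5F = 0x165D9 → wrap carry → 0x65DA
  0x65DA + 0xCD19 = 0x132F3 → wrap carry → 0x32F4
  0x32F4 + 0x26EC = 0x059E0
  0x59E0 + 0xB538 = 0x10F18 → wrap carry → 0x0F19
One's-complement sum = 0x0F19.
Checksum = ~0x0F19 & 0xFFFF = 0xF0E6.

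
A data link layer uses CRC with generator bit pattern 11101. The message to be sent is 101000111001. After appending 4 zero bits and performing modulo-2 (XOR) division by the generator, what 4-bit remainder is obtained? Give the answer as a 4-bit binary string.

0110

Append 4 zeros: 1010001110010000. Divide by 11101 (XOR where the leading bit is 1):
  pos 0: 10100 XOR 11101 = 01001
  pos 1: 10010 XOR 11101 = 01111
  pos 2: 11111 XOR 11101 = 00010
  pos 5: 10110 XOR 11101 = 01011
  pos 6: 10110 XOR 11101 = 01011
  pos 7: 10111 XOR 11101 = 01010
  pos 8: 10100 XOR 11101 = 01001
  pos 9: 10010 XOR 11101 = 01111
  pos 10: 11110 XOR 11101 = 00011
Remainder (last 4 bits) = 0110. This is the CRC / FCS.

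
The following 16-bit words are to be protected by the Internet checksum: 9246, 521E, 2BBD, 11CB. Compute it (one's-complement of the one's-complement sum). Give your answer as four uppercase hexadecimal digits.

One's-complement addition (fold any carry out of bit 15 back into bit 0):
  0x9246 + 0x521E = 0x0E464
  0xE464 + 0x2BBD = 0x11021 → wrap carry → 0x1022
  0x1022 + 0x11CB = 0x021ED
One's-complement sum = 0x21ED.
Checksum = ~0x21ED & 0xFFFF = 0xDE12.

DE12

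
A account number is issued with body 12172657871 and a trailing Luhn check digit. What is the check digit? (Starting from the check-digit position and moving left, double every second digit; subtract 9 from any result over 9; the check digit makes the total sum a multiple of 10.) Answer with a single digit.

3

Partial digits right→left: 1 7 8 7 5 6 2 7 1 2 1
Double every second digit counting from the check-digit position (so the 1st, 3rd, 5th, ... of the partial from the right).
  doubled (with −9 where >9): 2 7 1 4 2 2 → sum 18
  kept as-is: 7 7 6 7 2 → sum 29
Total = 18 + 29 = 47.
Check digit = (10 − (47 mod 10)) mod 10 = 3.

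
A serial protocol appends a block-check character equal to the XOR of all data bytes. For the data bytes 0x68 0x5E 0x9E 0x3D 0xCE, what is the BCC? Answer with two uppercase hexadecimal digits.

XOR the bytes together:
  start with 0x68
  0x68 ⊕ 0x5E = 0x36
  0x36 ⊕ 0x9E = 0xA8
  0xA8 ⊕ 0x3D = 0x95
  0x95 ⊕ 0xCE = 0x5B

5B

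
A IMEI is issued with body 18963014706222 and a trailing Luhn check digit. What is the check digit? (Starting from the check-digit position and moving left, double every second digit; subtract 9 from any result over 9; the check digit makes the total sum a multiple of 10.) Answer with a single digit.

5

Partial digits right→left: 2 2 2 6 0 7 4 1 0 3 6 9 8 1
Double every second digit counting from the check-digit position (so the 1st, 3rd, 5th, ... of the partial from the right).
  doubled (with −9 where >9): 4 4 0 8 0 3 7 → sum 26
  kept as-is: 2 6 7 1 3 9 1 → sum 29
Total = 26 + 29 = 55.
Check digit = (10 − (55 mod 10)) mod 10 = 5.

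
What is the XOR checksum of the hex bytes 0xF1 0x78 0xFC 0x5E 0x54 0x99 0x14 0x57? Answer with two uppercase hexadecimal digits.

A5

XOR the bytes together:
  start with 0xF1
  0xF1 ⊕ 0x78 = 0x89
  0x89 ⊕ 0xFC = 0x75
  0x75 ⊕ 0x5E = 0x2B
  0x2B ⊕ 0x54 = 0x7F
  0x7F ⊕ 0x99 = 0xE6
  0xE6 ⊕ 0x14 = 0xF2
  0xF2 ⊕ 0x57 = 0xA5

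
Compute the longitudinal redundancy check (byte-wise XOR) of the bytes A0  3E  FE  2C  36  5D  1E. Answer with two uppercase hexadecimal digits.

39

XOR the bytes together:
  start with 0xA0
  0xA0 ⊕ 0x3E = 0x9E
  0x9E ⊕ 0xFE = 0x60
  0x60 ⊕ 0x2C = 0x4C
  0x4C ⊕ 0x36 = 0x7A
  0x7A ⊕ 0x5D = 0x27
  0x27 ⊕ 0x1E = 0x39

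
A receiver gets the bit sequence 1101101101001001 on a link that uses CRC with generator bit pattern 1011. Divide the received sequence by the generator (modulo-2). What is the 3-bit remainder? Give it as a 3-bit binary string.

Modulo-2 division of 1101101101001001 by 1011:
  pos 0: 1101 XOR 1011 = 0110
  pos 1: 1101 XOR 1011 = 0110
  pos 2: 1100 XOR 1011 = 0111
  pos 3: 1111 XOR 1011 = 0100
  pos 4: 1001 XOR 1011 = 0010
  pos 6: 1001 XOR 1011 = 0010
  pos 8: 1000 XOR 1011 = 0011
  pos 10: 1110 XOR 1011 = 0101
  pos 11: 1010 XOR 1011 = 0001
Remainder = 011 (nonzero — an error is detected).

011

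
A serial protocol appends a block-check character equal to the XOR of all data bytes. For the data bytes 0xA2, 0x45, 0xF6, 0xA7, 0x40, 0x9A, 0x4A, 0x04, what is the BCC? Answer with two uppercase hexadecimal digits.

22

XOR the bytes together:
  start with 0xA2
  0xA2 ⊕ 0x45 = 0xE7
  0xE7 ⊕ 0xF6 = 0x11
  0x11 ⊕ 0xA7 = 0xB6
  0xB6 ⊕ 0x40 = 0xF6
  0xF6 ⊕ 0x9A = 0x6C
  0x6C ⊕ 0x4A = 0x26
  0x26 ⊕ 0x04 = 0x22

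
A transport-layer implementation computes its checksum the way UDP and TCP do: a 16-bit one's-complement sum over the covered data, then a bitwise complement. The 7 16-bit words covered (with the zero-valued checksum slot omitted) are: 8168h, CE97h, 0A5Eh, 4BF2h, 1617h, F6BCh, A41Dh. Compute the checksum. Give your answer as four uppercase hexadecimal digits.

One's-complement addition (fold any carry out of bit 15 back into bit 0):
  0x8168 + 0xCE97 = 0x14FFF → wrap carry → 0x5000
  0x5000 + 0x0A5E = 0x05A5E
  0x5A5E + 0x4BF2 = 0x0A650
  0xA650 + 0x1617 = 0x0BC67
  0xBC67 + 0xF6BC = 0x1B323 → wrap carry → 0xB324
  0xB324 + 0xA41D = 0x15741 → wrap carry → 0x5742
One's-complement sum = 0x5742.
Checksum = ~0x5742 & 0xFFFF = 0xA8BD.

A8BD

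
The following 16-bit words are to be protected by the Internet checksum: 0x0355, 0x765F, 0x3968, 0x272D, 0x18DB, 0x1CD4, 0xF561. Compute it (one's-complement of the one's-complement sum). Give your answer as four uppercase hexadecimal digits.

FAA4

One's-complement addition (fold any carry out of bit 15 back into bit 0):
  0x0355 + 0x765F = 0x079B4
  0x79B4 + 0x3968 = 0x0B31C
  0xB31C + 0x272D = 0x0DA49
  0xDA49 + 0x18DB = 0x0F324
  0xF324 + 0x1CD4 = 0x10FF8 → wrap carry → 0x0FF9
  0x0FF9 + 0xF561 = 0x1055A → wrap carry → 0x055B
One's-complement sum = 0x055B.
Checksum = ~0x055B & 0xFFFF = 0xFAA4.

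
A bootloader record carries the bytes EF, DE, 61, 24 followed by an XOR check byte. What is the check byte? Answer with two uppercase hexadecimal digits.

74

XOR the bytes together:
  start with 0xEF
  0xEF ⊕ 0xDE = 0x31
  0x31 ⊕ 0x61 = 0x50
  0x50 ⊕ 0x24 = 0x74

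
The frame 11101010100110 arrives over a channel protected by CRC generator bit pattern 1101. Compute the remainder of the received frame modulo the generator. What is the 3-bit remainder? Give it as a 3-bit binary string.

010

Modulo-2 division of 11101010100110 by 1101:
  pos 0: 1110 XOR 1101 = 0011
  pos 2: 1110 XOR 1101 = 0011
  pos 4: 1110 XOR 1101 = 0011
  pos 6: 1110 XOR 1101 = 0011
  pos 8: 1101 XOR 1101 = 0000
Remainder = 010 (nonzero — an error is detected).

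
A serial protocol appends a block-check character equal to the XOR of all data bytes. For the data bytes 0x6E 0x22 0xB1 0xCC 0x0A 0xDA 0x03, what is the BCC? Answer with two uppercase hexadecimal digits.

E2

XOR the bytes together:
  start with 0x6E
  0x6E ⊕ 0x22 = 0x4C
  0x4C ⊕ 0xB1 = 0xFD
  0xFD ⊕ 0xCC = 0x31
  0x31 ⊕ 0x0A = 0x3B
  0x3B ⊕ 0xDA = 0xE1
  0xE1 ⊕ 0x03 = 0xE2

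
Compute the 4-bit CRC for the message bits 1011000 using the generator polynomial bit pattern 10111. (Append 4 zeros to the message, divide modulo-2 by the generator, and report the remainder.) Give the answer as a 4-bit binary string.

1011

Append 4 zeros: 10110000000. Divide by 10111 (XOR where the leading bit is 1):
  pos 0: 10110 XOR 10111 = 00001
  pos 4: 10000 XOR 10111 = 00111
  pos 6: 11100 XOR 10111 = 01011
Remainder (last 4 bits) = 1011. This is the CRC / FCS.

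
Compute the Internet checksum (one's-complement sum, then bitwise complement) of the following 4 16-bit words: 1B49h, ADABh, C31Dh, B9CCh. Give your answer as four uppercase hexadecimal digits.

One's-complement addition (fold any carry out of bit 15 back into bit 0):
  0x1B49 + 0xADAB = 0x0C8F4
  0xC8F4 + 0xC31D = 0x18C11 → wrap carry → 0x8C12
  0x8C12 + 0xB9CC = 0x145DE → wrap carry → 0x45DF
One's-complement sum = 0x45DF.
Checksum = ~0x45DF & 0xFFFF = 0xBA20.

BA20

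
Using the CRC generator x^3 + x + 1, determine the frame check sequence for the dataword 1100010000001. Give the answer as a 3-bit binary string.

Append 3 zeros: 1100010000001000. Divide by 1011 (XOR where the leading bit is 1):
  pos 0: 1100 XOR 1011 = 0111
  pos 1: 1110 XOR 1011 = 0101
  pos 2: 1011 XOR 1011 = 0000
  pos 12: 1000 XOR 1011 = 0011
Remainder (last 3 bits) = 011. This is the CRC / FCS.

011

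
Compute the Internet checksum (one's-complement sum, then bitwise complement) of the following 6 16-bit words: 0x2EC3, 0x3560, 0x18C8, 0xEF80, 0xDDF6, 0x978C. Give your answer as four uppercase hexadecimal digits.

1E10

One's-complement addition (fold any carry out of bit 15 back into bit 0):
  0x2EC3 + 0x3560 = 0x06423
  0x6423 + 0x18C8 = 0x07CEB
  0x7CEB + 0xEF80 = 0x16C6B → wrap carry → 0x6C6C
  0x6C6C + 0xDDF6 = 0x14A62 → wrap carry → 0x4A63
  0x4A63 + 0x978C = 0x0E1EF
One's-complement sum = 0xE1EF.
Checksum = ~0xE1EF & 0xFFFF = 0x1E10.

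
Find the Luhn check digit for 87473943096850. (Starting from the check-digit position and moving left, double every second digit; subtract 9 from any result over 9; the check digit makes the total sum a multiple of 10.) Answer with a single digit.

Partial digits right→left: 0 5 8 6 9 0 3 4 9 3 7 4 7 8
Double every second digit counting from the check-digit position (so the 1st, 3rd, 5th, ... of the partial from the right).
  doubled (with −9 where >9): 0 7 9 6 9 5 5 → sum 41
  kept as-is: 5 6 0 4 3 4 8 → sum 30
Total = 41 + 30 = 71.
Check digit = (10 − (71 mod 10)) mod 10 = 9.

9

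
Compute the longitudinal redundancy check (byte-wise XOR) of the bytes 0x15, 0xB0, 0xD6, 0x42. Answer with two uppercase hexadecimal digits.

XOR the bytes together:
  start with 0x15
  0x15 ⊕ 0xB0 = 0xA5
  0xA5 ⊕ 0xD6 = 0x73
  0x73 ⊕ 0x42 = 0x31

31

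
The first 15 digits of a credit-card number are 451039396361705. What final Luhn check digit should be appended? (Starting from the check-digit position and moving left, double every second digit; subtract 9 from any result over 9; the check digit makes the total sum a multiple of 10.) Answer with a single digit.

9

Partial digits right→left: 5 0 7 1 6 3 6 9 3 9 3 0 1 5 4
Double every second digit counting from the check-digit position (so the 1st, 3rd, 5th, ... of the partial from the right).
  doubled (with −9 where >9): 1 5 3 3 6 6 2 8 → sum 34
  kept as-is: 0 1 3 9 9 0 5 → sum 27
Total = 34 + 27 = 61.
Check digit = (10 − (61 mod 10)) mod 10 = 9.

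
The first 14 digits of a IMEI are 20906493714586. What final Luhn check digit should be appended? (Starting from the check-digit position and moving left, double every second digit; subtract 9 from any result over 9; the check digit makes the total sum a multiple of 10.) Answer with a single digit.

5

Partial digits right→left: 6 8 5 4 1 7 3 9 4 6 0 9 0 2
Double every second digit counting from the check-digit position (so the 1st, 3rd, 5th, ... of the partial from the right).
  doubled (with −9 where >9): 3 1 2 6 8 0 0 → sum 20
  kept as-is: 8 4 7 9 6 9 2 → sum 45
Total = 20 + 45 = 65.
Check digit = (10 − (65 mod 10)) mod 10 = 5.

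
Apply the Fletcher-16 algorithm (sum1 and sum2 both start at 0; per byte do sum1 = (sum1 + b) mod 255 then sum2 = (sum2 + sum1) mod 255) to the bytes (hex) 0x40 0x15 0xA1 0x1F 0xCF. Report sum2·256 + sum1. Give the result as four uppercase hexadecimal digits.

88E5

Running sums (mod 255):
  after byte 0 (0x40): sum1=64, sum2=64
  after byte 1 (0x15): sum1=85, sum2=149
  after byte 2 (0xA1): sum1=246, sum2=140
  after byte 3 (0x1F): sum1=22, sum2=162
  after byte 4 (0xCF): sum1=229, sum2=136
Checksum = sum2·256 + sum1 = 136·256 + 229 = 35045 = 0x88E5.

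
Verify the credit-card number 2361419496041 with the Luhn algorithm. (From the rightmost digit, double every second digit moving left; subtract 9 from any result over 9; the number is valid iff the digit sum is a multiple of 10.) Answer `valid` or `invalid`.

From the right, keep odd positions and double even positions (subtract 9 from any doubled value over 9):
  doubled (positions 2,4,...): 8 3 8 2 2 6 → sum 29
  kept (positions 1,3,...): 1 0 9 9 4 6 2 → sum 31
Total = 60.
60 mod 10 = 0, so the number is valid.

valid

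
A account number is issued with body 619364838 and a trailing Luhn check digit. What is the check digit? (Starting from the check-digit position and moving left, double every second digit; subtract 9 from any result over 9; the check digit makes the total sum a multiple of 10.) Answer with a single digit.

Partial digits right→left: 8 3 8 4 6 3 9 1 6
Double every second digit counting from the check-digit position (so the 1st, 3rd, 5th, ... of the partial from the right).
  doubled (with −9 where >9): 7 7 3 9 3 → sum 29
  kept as-is: 3 4 3 1 → sum 11
Total = 29 + 11 = 40.
Check digit = (10 − (40 mod 10)) mod 10 = 0.

0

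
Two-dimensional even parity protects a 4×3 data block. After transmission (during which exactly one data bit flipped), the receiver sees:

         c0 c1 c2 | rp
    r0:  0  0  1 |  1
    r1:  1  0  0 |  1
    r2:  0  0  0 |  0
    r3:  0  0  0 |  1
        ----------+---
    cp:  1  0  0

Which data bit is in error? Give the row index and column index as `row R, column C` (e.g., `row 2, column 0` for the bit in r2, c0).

Recompute each row's even parity and compare to rp:
  r0: data parity 1, sent rp 1 → ok
  r1: data parity 1, sent rp 1 → ok
  r2: data parity 0, sent rp 0 → ok
  r3: data parity 0, sent rp 1 → mismatch
Recompute each column's even parity and compare to cp:
  c0: data parity 1, sent cp 1 → ok
  c1: data parity 0, sent cp 0 → ok
  c2: data parity 1, sent cp 0 → mismatch
Exactly one row (r3) and one column (c2) fail → the flipped bit is at their intersection.

row 3, column 2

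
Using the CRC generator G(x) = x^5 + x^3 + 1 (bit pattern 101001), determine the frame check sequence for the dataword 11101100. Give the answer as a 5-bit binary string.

10101

Append 5 zeros: 1110110000000. Divide by 101001 (XOR where the leading bit is 1):
  pos 0: 111011 XOR 101001 = 010010
  pos 1: 100100 XOR 101001 = 001101
  pos 3: 110100 XOR 101001 = 011101
  pos 4: 111010 XOR 101001 = 010011
  pos 5: 100110 XOR 101001 = 001111
  pos 7: 111100 XOR 101001 = 010101
Remainder (last 5 bits) = 10101. This is the CRC / FCS.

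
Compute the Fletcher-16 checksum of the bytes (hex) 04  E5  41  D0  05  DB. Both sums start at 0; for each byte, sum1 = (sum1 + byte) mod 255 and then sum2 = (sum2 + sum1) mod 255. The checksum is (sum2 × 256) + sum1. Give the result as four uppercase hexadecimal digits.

F2DC

Running sums (mod 255):
  after byte 0 (04): sum1=4, sum2=4
  after byte 1 (E5): sum1=233, sum2=237
  after byte 2 (41): sum1=43, sum2=25
  after byte 3 (D0): sum1=251, sum2=21
  after byte 4 (05): sum1=1, sum2=22
  after byte 5 (DB): sum1=220, sum2=242
Checksum = sum2·256 + sum1 = 242·256 + 220 = 62172 = 0xF2DC.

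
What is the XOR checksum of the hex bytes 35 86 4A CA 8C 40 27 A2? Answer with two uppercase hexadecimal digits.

XOR the bytes together:
  start with 0x35
  0x35 ⊕ 0x86 = 0xB3
  0xB3 ⊕ 0x4A = 0xF9
  0xF9 ⊕ 0xCA = 0x33
  0x33 ⊕ 0x8C = 0xBF
  0xBF ⊕ 0x40 = 0xFF
  0xFF ⊕ 0x27 = 0xD8
  0xD8 ⊕ 0xA2 = 0x7A

7A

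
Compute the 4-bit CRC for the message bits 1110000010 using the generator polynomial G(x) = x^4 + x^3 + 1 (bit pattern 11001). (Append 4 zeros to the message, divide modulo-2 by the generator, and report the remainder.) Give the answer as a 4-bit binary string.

Append 4 zeros: 11100000100000. Divide by 11001 (XOR where the leading bit is 1):
  pos 0: 11100 XOR 11001 = 00101
  pos 2: 10100 XOR 11001 = 01101
  pos 3: 11010 XOR 11001 = 00011
  pos 6: 11100 XOR 11001 = 00101
  pos 8: 10100 XOR 11001 = 01101
  pos 9: 11010 XOR 11001 = 00011
Remainder (last 4 bits) = 0011. This is the CRC / FCS.

0011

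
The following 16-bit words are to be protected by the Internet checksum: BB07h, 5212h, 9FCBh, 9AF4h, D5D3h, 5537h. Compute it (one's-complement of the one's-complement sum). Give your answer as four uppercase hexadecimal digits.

8D1A

One's-complement addition (fold any carry out of bit 15 back into bit 0):
  0xBB07 + 0x5212 = 0x10D19 → wrap carry → 0x0D1A
  0x0D1A + 0x9FCB = 0x0ACE5
  0xACE5 + 0x9AF4 = 0x147D9 → wrap carry → 0x47DA
  0x47DA + 0xD5D3 = 0x11DAD → wrap carry → 0x1DAE
  0x1DAE + 0x5537 = 0x072E5
One's-complement sum = 0x72E5.
Checksum = ~0x72E5 & 0xFFFF = 0x8D1A.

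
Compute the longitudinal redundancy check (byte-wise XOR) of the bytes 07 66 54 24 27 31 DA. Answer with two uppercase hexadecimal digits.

XOR the bytes together:
  start with 0x07
  0x07 ⊕ 0x66 = 0x61
  0x61 ⊕ 0x54 = 0x35
  0x35 ⊕ 0x24 = 0x11
  0x11 ⊕ 0x27 = 0x36
  0x36 ⊕ 0x31 = 0x07
  0x07 ⊕ 0xDA = 0xDD

DD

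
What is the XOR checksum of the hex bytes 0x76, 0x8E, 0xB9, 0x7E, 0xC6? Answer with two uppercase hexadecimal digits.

XOR the bytes together:
  start with 0x76
  0x76 ⊕ 0x8E = 0xF8
  0xF8 ⊕ 0xB9 = 0x41
  0x41 ⊕ 0x7E = 0x3F
  0x3F ⊕ 0xC6 = 0xF9

F9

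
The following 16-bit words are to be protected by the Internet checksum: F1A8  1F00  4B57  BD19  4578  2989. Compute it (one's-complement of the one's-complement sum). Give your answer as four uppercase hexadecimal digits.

77E4

One's-complement addition (fold any carry out of bit 15 back into bit 0):
  0xF1A8 + 0x1F00 = 0x110A8 → wrap carry → 0x10A9
  0x10A9 + 0x4B57 = 0x05C00
  0x5C00 + 0xBD19 = 0x11919 → wrap carry → 0x191A
  0x191A + 0x4578 = 0x05E92
  0x5E92 + 0x2989 = 0x0881B
One's-complement sum = 0x881B.
Checksum = ~0x881B & 0xFFFF = 0x77E4.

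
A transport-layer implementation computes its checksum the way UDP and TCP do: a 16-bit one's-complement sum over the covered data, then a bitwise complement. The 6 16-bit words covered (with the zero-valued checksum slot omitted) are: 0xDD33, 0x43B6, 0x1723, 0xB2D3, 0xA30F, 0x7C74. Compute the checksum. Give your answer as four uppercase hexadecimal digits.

F59A

One's-complement addition (fold any carry out of bit 15 back into bit 0):
  0xDD33 + 0x43B6 = 0x120E9 → wrap carry → 0x20EA
  0x20EA + 0x1723 = 0x0380D
  0x380D + 0xB2D3 = 0x0EAE0
  0xEAE0 + 0xA30F = 0x18DEF → wrap carry → 0x8DF0
  0x8DF0 + 0x7C74 = 0x10A64 → wrap carry → 0x0A65
One's-complement sum = 0x0A65.
Checksum = ~0x0A65 & 0xFFFF = 0xF59A.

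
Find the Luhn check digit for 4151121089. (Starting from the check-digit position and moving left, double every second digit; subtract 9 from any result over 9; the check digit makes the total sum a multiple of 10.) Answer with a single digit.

Partial digits right→left: 9 8 0 1 2 1 1 5 1 4
Double every second digit counting from the check-digit position (so the 1st, 3rd, 5th, ... of the partial from the right).
  doubled (with −9 where >9): 9 0 4 2 2 → sum 17
  kept as-is: 8 1 1 5 4 → sum 19
Total = 17 + 19 = 36.
Check digit = (10 − (36 mod 10)) mod 10 = 4.

4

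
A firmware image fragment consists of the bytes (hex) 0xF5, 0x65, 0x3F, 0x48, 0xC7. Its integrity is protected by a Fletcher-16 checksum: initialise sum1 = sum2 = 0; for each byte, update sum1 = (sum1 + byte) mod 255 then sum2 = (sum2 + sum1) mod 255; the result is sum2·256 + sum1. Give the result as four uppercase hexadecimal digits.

Running sums (mod 255):
  after byte 0 (0xF5): sum1=245, sum2=245
  after byte 1 (0x65): sum1=91, sum2=81
  after byte 2 (0x3F): sum1=154, sum2=235
  after byte 3 (0x48): sum1=226, sum2=206
  after byte 4 (0xC7): sum1=170, sum2=121
Checksum = sum2·256 + sum1 = 121·256 + 170 = 31146 = 0x79AA.

79AA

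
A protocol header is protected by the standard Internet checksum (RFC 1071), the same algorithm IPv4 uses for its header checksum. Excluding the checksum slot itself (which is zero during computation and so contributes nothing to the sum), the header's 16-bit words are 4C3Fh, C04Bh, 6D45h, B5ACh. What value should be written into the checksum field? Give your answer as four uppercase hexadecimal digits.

One's-complement addition (fold any carry out of bit 15 back into bit 0):
  0x4C3F + 0xC04B = 0x10C8A → wrap carry → 0x0C8B
  0x0C8B + 0x6D45 = 0x079D0
  0x79D0 + 0xB5AC = 0x12F7C → wrap carry → 0x2F7D
One's-complement sum = 0x2F7D.
Checksum = ~0x2F7D & 0xFFFF = 0xD082.

D082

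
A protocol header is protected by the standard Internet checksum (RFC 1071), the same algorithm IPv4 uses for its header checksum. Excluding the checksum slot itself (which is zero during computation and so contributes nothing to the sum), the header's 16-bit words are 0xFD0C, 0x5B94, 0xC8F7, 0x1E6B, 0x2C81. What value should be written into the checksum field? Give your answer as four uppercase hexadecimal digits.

937A

One's-complement addition (fold any carry out of bit 15 back into bit 0):
  0xFD0C + 0x5B94 = 0x158A0 → wrap carry → 0x58A1
  0x58A1 + 0xC8F7 = 0x12198 → wrap carry → 0x2199
  0x2199 + 0x1E6B = 0x04004
  0x4004 + 0x2C81 = 0x06C85
One's-complement sum = 0x6C85.
Checksum = ~0x6C85 & 0xFFFF = 0x937A.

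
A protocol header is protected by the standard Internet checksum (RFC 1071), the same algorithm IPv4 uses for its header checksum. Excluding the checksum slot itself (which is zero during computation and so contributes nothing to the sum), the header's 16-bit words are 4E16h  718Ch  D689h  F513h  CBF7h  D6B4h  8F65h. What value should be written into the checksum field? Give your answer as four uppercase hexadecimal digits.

One's-complement addition (fold any carry out of bit 15 back into bit 0):
  0x4E16 + 0x718C = 0x0BFA2
  0xBFA2 + 0xD689 = 0x1962B → wrap carry → 0x962C
  0x962C + 0xF513 = 0x18B3F → wrap carry → 0x8B40
  0x8B40 + 0xCBF7 = 0x15737 → wrap carry → 0x5738
  0x5738 + 0xD6B4 = 0x12DEC → wrap carry → 0x2DED
  0x2DED + 0x8F65 = 0x0BD52
One's-complement sum = 0xBD52.
Checksum = ~0xBD52 & 0xFFFF = 0x42AD.

42AD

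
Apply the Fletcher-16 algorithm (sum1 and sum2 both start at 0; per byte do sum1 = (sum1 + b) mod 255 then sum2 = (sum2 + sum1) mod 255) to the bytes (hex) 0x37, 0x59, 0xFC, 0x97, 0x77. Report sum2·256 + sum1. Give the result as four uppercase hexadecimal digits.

Running sums (mod 255):
  after byte 0 (0x37): sum1=55, sum2=55
  after byte 1 (0x59): sum1=144, sum2=199
  after byte 2 (0xFC): sum1=141, sum2=85
  after byte 3 (0x97): sum1=37, sum2=122
  after byte 4 (0x77): sum1=156, sum2=23
Checksum = sum2·256 + sum1 = 23·256 + 156 = 6044 = 0x179C.

179C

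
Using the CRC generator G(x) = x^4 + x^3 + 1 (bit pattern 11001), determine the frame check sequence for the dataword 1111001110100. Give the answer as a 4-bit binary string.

Append 4 zeros: 11110011101000000. Divide by 11001 (XOR where the leading bit is 1):
  pos 0: 11110 XOR 11001 = 00111
  pos 2: 11101 XOR 11001 = 00100
  pos 4: 10011 XOR 11001 = 01010
  pos 5: 10100 XOR 11001 = 01101
  pos 6: 11011 XOR 11001 = 00010
  pos 9: 10000 XOR 11001 = 01001
  pos 10: 10010 XOR 11001 = 01011
  pos 11: 10110 XOR 11001 = 01111
  pos 12: 11110 XOR 11001 = 00111
Remainder (last 4 bits) = 0111. This is the CRC / FCS.

0111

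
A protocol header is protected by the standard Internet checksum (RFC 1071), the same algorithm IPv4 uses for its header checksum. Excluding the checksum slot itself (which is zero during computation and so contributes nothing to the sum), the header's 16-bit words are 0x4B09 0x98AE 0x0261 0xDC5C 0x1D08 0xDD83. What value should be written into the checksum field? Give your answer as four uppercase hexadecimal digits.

One's-complement addition (fold any carry out of bit 15 back into bit 0):
  0x4B09 + 0x98AE = 0x0E3B7
  0xE3B7 + 0x0261 = 0x0E618
  0xE618 + 0xDC5C = 0x1C274 → wrap carry → 0xC275
  0xC275 + 0x1D08 = 0x0DF7D
  0xDF7D + 0xDD83 = 0x1BD00 → wrap carry → 0xBD01
One's-complement sum = 0xBD01.
Checksum = ~0xBD01 & 0xFFFF = 0x42FE.

42FE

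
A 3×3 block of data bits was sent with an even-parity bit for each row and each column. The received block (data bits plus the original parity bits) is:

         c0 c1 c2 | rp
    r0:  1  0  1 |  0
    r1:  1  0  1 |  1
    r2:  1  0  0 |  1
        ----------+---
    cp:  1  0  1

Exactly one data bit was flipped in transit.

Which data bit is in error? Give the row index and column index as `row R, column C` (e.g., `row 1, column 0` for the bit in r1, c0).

Recompute each row's even parity and compare to rp:
  r0: data parity 0, sent rp 0 → ok
  r1: data parity 0, sent rp 1 → mismatch
  r2: data parity 1, sent rp 1 → ok
Recompute each column's even parity and compare to cp:
  c0: data parity 1, sent cp 1 → ok
  c1: data parity 0, sent cp 0 → ok
  c2: data parity 0, sent cp 1 → mismatch
Exactly one row (r1) and one column (c2) fail → the flipped bit is at their intersection.

row 1, column 2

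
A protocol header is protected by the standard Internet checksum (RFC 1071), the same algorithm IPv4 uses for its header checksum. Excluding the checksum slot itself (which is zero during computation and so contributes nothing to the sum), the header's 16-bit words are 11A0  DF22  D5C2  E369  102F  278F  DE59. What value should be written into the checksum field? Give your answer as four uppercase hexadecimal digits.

One's-complement addition (fold any carry out of bit 15 back into bit 0):
  0x11A0 + 0xDF22 = 0x0F0C2
  0xF0C2 + 0xD5C2 = 0x1C684 → wrap carry → 0xC685
  0xC685 + 0xE369 = 0x1A9EE → wrap carry → 0xA9EF
  0xA9EF + 0x102F = 0x0BA1E
  0xBA1E + 0x278F = 0x0E1AD
  0xE1AD + 0xDE59 = 0x1C006 → wrap carry → 0xC007
One's-complement sum = 0xC007.
Checksum = ~0xC007 & 0xFFFF = 0x3FF8.

3FF8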